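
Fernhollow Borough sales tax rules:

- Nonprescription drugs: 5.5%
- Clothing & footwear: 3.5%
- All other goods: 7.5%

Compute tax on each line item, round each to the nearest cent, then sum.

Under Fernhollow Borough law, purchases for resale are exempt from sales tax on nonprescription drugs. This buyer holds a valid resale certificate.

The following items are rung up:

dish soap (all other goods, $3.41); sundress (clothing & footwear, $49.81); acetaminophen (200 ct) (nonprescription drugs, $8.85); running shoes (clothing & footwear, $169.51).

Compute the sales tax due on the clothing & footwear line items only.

Sundress $49.81: clothing & footwear → 3.5% → $1.74
Running shoes $169.51: clothing & footwear → 3.5% → $5.93
Tax on clothing & footwear = $1.74 + $5.93 = $7.67

$7.67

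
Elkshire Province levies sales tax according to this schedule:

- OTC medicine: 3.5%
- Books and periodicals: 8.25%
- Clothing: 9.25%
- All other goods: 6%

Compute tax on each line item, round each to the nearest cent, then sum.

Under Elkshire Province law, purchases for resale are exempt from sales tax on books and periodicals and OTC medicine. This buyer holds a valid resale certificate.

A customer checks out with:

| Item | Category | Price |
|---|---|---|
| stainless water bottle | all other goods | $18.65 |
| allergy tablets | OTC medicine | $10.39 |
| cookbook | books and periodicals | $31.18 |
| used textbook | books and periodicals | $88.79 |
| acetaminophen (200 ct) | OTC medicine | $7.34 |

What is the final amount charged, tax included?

$157.47

Stainless water bottle $18.65: all other goods → 6% → $1.12
Allergy tablets $10.39: OTC medicine, buyer-exempt → 0% → $0.00
Cookbook $31.18: books and periodicals, buyer-exempt → 0% → $0.00
Used textbook $88.79: books and periodicals, buyer-exempt → 0% → $0.00
Acetaminophen (200 ct) $7.34: OTC medicine, buyer-exempt → 0% → $0.00
Subtotal = $156.35; tax = $1.12; total due = $157.47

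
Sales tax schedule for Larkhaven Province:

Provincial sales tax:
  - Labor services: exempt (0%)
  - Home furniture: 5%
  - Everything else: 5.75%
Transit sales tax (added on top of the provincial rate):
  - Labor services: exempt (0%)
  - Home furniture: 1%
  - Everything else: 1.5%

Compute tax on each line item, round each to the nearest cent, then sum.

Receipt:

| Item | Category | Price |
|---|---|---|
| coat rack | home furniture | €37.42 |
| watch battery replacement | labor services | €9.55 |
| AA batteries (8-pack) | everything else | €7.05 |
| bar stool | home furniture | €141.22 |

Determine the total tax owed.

Coat rack €37.42: home furniture → 5% + 1% transit = 6% → €2.25
Watch battery replacement €9.55: labor services → 0% + 0% transit = 0% → €0.00
AA batteries (8-pack) €7.05: everything else → 5.75% + 1.5% transit = 7.25% → €0.51
Bar stool €141.22: home furniture → 5% + 1% transit = 6% → €8.47
Total tax = €2.25 + €0.51 + €8.47 = €11.23

€11.23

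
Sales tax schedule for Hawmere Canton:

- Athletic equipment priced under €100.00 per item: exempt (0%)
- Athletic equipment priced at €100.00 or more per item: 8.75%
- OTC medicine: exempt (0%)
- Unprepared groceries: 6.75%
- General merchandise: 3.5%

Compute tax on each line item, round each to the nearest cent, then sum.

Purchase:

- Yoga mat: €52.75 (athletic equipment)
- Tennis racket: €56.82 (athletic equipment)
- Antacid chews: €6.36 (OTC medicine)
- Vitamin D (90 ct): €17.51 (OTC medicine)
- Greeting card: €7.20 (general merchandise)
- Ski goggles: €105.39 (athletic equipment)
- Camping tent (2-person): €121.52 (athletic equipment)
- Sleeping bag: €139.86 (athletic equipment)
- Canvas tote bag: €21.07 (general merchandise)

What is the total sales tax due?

€33.08

Yoga mat €52.75: athletic equipment, under €100.00 → 0% → €0.00
Tennis racket €56.82: athletic equipment, under €100.00 → 0% → €0.00
Antacid chews €6.36: OTC medicine → 0% → €0.00
Vitamin D (90 ct) €17.51: OTC medicine → 0% → €0.00
Greeting card €7.20: general merchandise → 3.5% → €0.25
Ski goggles €105.39: athletic equipment, €100.00 or more → 8.75% → €9.22
Camping tent (2-person) €121.52: athletic equipment, €100.00 or more → 8.75% → €10.63
Sleeping bag €139.86: athletic equipment, €100.00 or more → 8.75% → €12.24
Canvas tote bag €21.07: general merchandise → 3.5% → €0.74
Total tax = €0.25 + €9.22 + €10.63 + €12.24 + €0.74 = €33.08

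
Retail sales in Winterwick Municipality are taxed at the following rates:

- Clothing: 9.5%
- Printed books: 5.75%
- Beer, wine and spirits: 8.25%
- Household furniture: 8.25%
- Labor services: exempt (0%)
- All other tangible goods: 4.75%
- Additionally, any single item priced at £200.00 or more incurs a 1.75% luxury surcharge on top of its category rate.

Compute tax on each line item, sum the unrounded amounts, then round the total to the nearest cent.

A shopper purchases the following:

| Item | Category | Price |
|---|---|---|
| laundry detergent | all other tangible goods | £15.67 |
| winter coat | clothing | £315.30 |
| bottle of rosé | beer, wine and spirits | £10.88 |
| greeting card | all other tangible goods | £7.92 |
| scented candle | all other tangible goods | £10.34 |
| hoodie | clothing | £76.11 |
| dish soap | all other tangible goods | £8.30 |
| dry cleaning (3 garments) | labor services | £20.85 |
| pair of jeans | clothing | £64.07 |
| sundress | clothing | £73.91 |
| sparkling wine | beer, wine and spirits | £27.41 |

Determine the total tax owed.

£60.97

Laundry detergent £15.67: all other tangible goods → 4.75% → £0.744325
Winter coat £315.30: clothing → 9.5% + 1.75% surcharge = 11.25% → £35.47125
Bottle of rosé £10.88: beer, wine and spirits → 8.25% → £0.8976
Greeting card £7.92: all other tangible goods → 4.75% → £0.3762
Scented candle £10.34: all other tangible goods → 4.75% → £0.49115
Hoodie £76.11: clothing → 9.5% → £7.23045
Dish soap £8.30: all other tangible goods → 4.75% → £0.39425
Dry cleaning (3 garments) £20.85: labor services → 0% → £0.00
Pair of jeans £64.07: clothing → 9.5% → £6.08665
Sundress £73.91: clothing → 9.5% → £7.02145
Sparkling wine £27.41: beer, wine and spirits → 8.25% → £2.261325
Unrounded tax sum = £60.97465 → £60.97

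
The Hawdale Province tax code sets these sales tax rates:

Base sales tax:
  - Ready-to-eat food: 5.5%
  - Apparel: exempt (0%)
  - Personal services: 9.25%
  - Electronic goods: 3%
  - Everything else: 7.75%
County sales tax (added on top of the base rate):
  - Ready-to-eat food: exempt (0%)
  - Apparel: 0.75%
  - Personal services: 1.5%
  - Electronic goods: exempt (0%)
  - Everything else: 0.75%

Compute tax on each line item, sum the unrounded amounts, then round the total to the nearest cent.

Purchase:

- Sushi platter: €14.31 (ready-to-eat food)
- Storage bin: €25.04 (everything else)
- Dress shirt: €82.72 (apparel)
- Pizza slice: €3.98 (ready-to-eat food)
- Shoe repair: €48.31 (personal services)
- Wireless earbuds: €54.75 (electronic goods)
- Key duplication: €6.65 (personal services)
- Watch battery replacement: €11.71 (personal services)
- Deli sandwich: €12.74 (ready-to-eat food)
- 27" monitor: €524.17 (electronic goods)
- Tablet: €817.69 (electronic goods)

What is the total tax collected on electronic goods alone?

Wireless earbuds €54.75: electronic goods → 3% + 0% county = 3% → €1.6425
27" monitor €524.17: electronic goods → 3% + 0% county = 3% → €15.7251
Tablet €817.69: electronic goods → 3% + 0% county = 3% → €24.5307
Tax on electronic goods: unrounded sum = €41.8983 → €41.90

€41.90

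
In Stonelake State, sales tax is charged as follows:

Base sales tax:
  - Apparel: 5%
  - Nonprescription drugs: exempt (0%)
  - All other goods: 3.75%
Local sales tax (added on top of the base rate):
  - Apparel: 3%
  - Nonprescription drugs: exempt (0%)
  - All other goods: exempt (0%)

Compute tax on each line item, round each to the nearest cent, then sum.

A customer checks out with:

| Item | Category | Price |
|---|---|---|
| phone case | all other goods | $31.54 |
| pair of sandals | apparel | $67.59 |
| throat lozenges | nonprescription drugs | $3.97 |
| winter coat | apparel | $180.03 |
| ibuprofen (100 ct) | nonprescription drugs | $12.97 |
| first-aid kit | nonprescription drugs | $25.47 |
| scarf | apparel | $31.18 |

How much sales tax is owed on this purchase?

$23.48

Phone case $31.54: all other goods → 3.75% + 0% local = 3.75% → $1.18
Pair of sandals $67.59: apparel → 5% + 3% local = 8% → $5.41
Throat lozenges $3.97: nonprescription drugs → 0% + 0% local = 0% → $0.00
Winter coat $180.03: apparel → 5% + 3% local = 8% → $14.40
Ibuprofen (100 ct) $12.97: nonprescription drugs → 0% + 0% local = 0% → $0.00
First-aid kit $25.47: nonprescription drugs → 0% + 0% local = 0% → $0.00
Scarf $31.18: apparel → 5% + 3% local = 8% → $2.49
Total tax = $1.18 + $5.41 + $14.40 + $2.49 = $23.48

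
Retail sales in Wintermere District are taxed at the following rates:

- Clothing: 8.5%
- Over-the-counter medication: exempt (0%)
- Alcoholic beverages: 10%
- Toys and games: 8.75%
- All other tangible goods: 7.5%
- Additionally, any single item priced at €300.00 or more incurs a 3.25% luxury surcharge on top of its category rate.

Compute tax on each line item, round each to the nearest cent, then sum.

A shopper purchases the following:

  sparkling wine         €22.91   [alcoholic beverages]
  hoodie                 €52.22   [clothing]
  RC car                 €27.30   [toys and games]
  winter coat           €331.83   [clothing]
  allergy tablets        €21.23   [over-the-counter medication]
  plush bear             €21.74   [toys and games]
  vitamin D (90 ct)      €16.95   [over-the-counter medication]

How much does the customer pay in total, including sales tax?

€544.19

Sparkling wine €22.91: alcoholic beverages → 10% → €2.29
Hoodie €52.22: clothing → 8.5% → €4.44
RC car €27.30: toys and games → 8.75% → €2.39
Winter coat €331.83: clothing → 8.5% + 3.25% surcharge = 11.75% → €38.99
Allergy tablets €21.23: over-the-counter medication → 0% → €0.00
Plush bear €21.74: toys and games → 8.75% → €1.90
Vitamin D (90 ct) €16.95: over-the-counter medication → 0% → €0.00
Subtotal = €494.18; tax = €50.01; total due = €544.19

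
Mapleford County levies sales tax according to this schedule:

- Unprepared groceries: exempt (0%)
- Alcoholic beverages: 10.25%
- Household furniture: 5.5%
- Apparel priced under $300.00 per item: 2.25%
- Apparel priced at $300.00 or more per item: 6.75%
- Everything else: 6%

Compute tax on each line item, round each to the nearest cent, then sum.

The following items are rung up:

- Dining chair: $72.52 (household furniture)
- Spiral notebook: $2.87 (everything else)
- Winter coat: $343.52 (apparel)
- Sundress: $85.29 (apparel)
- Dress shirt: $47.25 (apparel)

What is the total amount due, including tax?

$581.78

Dining chair $72.52: household furniture → 5.5% → $3.99
Spiral notebook $2.87: everything else → 6% → $0.17
Winter coat $343.52: apparel, $300.00 or more → 6.75% → $23.19
Sundress $85.29: apparel, under $300.00 → 2.25% → $1.92
Dress shirt $47.25: apparel, under $300.00 → 2.25% → $1.06
Subtotal = $551.45; tax = $30.33; total due = $581.78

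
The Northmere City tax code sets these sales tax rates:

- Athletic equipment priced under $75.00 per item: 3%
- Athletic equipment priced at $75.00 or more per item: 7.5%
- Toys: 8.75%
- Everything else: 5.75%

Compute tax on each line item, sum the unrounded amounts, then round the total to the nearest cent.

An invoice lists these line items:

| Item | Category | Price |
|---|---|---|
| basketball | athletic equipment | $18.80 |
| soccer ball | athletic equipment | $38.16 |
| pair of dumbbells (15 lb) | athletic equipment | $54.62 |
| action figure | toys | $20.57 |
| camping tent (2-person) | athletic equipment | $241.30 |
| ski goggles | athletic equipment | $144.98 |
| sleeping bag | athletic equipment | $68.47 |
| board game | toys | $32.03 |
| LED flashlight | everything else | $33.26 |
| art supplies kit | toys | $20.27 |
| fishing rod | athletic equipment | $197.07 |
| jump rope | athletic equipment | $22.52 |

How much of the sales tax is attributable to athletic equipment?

$49.83

Basketball $18.80: athletic equipment, under $75.00 → 3% → $0.564
Soccer ball $38.16: athletic equipment, under $75.00 → 3% → $1.1448
Pair of dumbbells (15 lb) $54.62: athletic equipment, under $75.00 → 3% → $1.6386
Camping tent (2-person) $241.30: athletic equipment, $75.00 or more → 7.5% → $18.0975
Ski goggles $144.98: athletic equipment, $75.00 or more → 7.5% → $10.8735
Sleeping bag $68.47: athletic equipment, under $75.00 → 3% → $2.0541
Fishing rod $197.07: athletic equipment, $75.00 or more → 7.5% → $14.78025
Jump rope $22.52: athletic equipment, under $75.00 → 3% → $0.6756
Tax on athletic equipment: unrounded sum = $49.82835 → $49.83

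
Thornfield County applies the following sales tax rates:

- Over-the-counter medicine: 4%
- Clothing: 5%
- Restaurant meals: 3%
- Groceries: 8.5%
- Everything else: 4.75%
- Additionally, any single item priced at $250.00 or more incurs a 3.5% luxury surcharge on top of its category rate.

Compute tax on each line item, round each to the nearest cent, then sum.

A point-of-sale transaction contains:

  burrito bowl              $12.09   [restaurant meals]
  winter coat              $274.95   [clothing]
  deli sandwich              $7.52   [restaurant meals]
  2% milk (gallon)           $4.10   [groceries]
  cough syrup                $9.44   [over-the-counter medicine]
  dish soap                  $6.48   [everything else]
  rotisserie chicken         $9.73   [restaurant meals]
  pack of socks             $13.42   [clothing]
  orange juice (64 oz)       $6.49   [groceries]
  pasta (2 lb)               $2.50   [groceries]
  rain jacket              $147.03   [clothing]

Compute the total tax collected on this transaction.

Burrito bowl $12.09: restaurant meals → 3% → $0.36
Winter coat $274.95: clothing → 5% + 3.5% surcharge = 8.5% → $23.37
Deli sandwich $7.52: restaurant meals → 3% → $0.23
2% milk (gallon) $4.10: groceries → 8.5% → $0.35
Cough syrup $9.44: over-the-counter medicine → 4% → $0.38
Dish soap $6.48: everything else → 4.75% → $0.31
Rotisserie chicken $9.73: restaurant meals → 3% → $0.29
Pack of socks $13.42: clothing → 5% → $0.67
Orange juice (64 oz) $6.49: groceries → 8.5% → $0.55
Pasta (2 lb) $2.50: groceries → 8.5% → $0.21
Rain jacket $147.03: clothing → 5% → $7.35
Total tax = $0.36 + $23.37 + $0.23 + $0.35 + $0.38 + $0.31 + $0.29 + $0.67 + $0.55 + $0.21 + $7.35 = $34.07

$34.07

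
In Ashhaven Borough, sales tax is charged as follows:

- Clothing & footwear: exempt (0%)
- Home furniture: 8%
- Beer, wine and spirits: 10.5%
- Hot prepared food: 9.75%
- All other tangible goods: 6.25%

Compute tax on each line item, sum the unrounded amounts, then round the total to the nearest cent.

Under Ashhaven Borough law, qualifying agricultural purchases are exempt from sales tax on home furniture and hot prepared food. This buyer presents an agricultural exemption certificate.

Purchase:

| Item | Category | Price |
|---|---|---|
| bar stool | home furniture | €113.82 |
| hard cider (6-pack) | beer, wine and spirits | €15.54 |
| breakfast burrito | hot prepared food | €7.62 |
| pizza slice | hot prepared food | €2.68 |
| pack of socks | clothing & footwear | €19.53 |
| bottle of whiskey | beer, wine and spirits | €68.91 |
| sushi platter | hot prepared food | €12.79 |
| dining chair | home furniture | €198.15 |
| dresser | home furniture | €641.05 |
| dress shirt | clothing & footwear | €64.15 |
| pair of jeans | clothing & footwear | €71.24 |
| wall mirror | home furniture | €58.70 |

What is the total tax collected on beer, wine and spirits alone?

€8.87

Hard cider (6-pack) €15.54: beer, wine and spirits → 10.5% → €1.6317
Bottle of whiskey €68.91: beer, wine and spirits → 10.5% → €7.23555
Tax on beer, wine and spirits: unrounded sum = €8.86725 → €8.87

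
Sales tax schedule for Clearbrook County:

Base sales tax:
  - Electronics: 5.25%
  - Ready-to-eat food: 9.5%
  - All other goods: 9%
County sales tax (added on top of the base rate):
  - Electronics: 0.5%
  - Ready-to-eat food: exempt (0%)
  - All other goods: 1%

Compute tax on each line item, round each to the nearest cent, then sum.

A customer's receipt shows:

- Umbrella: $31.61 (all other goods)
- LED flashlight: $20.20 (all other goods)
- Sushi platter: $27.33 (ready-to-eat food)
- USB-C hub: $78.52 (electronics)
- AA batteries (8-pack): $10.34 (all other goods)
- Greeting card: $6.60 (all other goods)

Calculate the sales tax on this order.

$13.98

Umbrella $31.61: all other goods → 9% + 1% county = 10% → $3.16
LED flashlight $20.20: all other goods → 9% + 1% county = 10% → $2.02
Sushi platter $27.33: ready-to-eat food → 9.5% + 0% county = 9.5% → $2.60
USB-C hub $78.52: electronics → 5.25% + 0.5% county = 5.75% → $4.51
AA batteries (8-pack) $10.34: all other goods → 9% + 1% county = 10% → $1.03
Greeting card $6.60: all other goods → 9% + 1% county = 10% → $0.66
Total tax = $3.16 + $2.02 + $2.60 + $4.51 + $1.03 + $0.66 = $13.98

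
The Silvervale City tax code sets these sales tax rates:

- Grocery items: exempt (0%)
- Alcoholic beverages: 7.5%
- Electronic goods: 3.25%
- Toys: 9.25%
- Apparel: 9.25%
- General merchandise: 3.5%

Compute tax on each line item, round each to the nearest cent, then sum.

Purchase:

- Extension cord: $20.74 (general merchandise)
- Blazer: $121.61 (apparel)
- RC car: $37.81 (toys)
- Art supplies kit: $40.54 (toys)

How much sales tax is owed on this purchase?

Extension cord $20.74: general merchandise → 3.5% → $0.73
Blazer $121.61: apparel → 9.25% → $11.25
RC car $37.81: toys → 9.25% → $3.50
Art supplies kit $40.54: toys → 9.25% → $3.75
Total tax = $0.73 + $11.25 + $3.50 + $3.75 = $19.23

$19.23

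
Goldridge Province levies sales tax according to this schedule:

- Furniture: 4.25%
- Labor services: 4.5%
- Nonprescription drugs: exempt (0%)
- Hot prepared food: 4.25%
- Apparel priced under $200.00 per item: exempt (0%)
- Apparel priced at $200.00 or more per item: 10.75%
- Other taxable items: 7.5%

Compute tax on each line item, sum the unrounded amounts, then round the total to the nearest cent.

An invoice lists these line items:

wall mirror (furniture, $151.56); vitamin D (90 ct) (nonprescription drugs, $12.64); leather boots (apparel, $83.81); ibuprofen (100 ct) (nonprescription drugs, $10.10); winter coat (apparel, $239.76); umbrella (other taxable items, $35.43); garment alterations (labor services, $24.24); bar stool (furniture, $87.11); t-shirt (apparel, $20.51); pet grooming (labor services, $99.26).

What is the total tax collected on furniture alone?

Wall mirror $151.56: furniture → 4.25% → $6.4413
Bar stool $87.11: furniture → 4.25% → $3.702175
Tax on furniture: unrounded sum = $10.143475 → $10.14

$10.14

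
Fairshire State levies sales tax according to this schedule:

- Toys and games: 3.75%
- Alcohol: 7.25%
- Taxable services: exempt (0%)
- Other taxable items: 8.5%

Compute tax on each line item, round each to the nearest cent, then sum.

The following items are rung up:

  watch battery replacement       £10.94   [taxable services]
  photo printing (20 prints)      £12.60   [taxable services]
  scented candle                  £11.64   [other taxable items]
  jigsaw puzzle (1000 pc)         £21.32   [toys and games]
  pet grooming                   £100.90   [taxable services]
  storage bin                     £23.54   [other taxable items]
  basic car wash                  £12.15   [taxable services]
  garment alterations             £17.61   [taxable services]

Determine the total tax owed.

£3.79

Watch battery replacement £10.94: taxable services → 0% → £0.00
Photo printing (20 prints) £12.60: taxable services → 0% → £0.00
Scented candle £11.64: other taxable items → 8.5% → £0.99
Jigsaw puzzle (1000 pc) £21.32: toys and games → 3.75% → £0.80
Pet grooming £100.90: taxable services → 0% → £0.00
Storage bin £23.54: other taxable items → 8.5% → £2.00
Basic car wash £12.15: taxable services → 0% → £0.00
Garment alterations £17.61: taxable services → 0% → £0.00
Total tax = £0.99 + £0.80 + £2.00 = £3.79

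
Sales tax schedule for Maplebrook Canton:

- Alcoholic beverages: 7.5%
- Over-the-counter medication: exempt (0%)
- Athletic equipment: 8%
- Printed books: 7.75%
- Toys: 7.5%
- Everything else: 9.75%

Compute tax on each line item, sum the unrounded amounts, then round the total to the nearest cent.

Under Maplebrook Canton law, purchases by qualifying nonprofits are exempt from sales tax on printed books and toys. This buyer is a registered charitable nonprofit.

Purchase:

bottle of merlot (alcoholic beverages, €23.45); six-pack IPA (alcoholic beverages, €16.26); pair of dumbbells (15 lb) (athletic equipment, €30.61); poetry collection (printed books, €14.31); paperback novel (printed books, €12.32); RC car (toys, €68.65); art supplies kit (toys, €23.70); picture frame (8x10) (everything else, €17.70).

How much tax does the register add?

€7.15

Bottle of merlot €23.45: alcoholic beverages → 7.5% → €1.75875
Six-pack IPA €16.26: alcoholic beverages → 7.5% → €1.2195
Pair of dumbbells (15 lb) €30.61: athletic equipment → 8% → €2.4488
Poetry collection €14.31: printed books, buyer-exempt → 0% → €0.00
Paperback novel €12.32: printed books, buyer-exempt → 0% → €0.00
RC car €68.65: toys, buyer-exempt → 0% → €0.00
Art supplies kit €23.70: toys, buyer-exempt → 0% → €0.00
Picture frame (8x10) €17.70: everything else → 9.75% → €1.72575
Unrounded tax sum = €7.1528 → €7.15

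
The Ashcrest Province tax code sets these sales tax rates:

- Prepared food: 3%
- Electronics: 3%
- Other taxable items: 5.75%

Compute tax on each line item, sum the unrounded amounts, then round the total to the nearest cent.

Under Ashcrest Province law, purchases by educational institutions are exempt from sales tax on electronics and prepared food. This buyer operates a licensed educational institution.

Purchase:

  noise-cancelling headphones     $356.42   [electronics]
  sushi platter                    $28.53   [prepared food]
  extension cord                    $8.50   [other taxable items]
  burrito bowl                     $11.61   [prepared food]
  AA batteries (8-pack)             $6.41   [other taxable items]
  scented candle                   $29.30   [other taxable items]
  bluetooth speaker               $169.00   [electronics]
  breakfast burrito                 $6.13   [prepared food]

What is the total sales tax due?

Noise-cancelling headphones $356.42: electronics, buyer-exempt → 0% → $0.00
Sushi platter $28.53: prepared food, buyer-exempt → 0% → $0.00
Extension cord $8.50: other taxable items → 5.75% → $0.48875
Burrito bowl $11.61: prepared food, buyer-exempt → 0% → $0.00
AA batteries (8-pack) $6.41: other taxable items → 5.75% → $0.368575
Scented candle $29.30: other taxable items → 5.75% → $1.68475
Bluetooth speaker $169.00: electronics, buyer-exempt → 0% → $0.00
Breakfast burrito $6.13: prepared food, buyer-exempt → 0% → $0.00
Unrounded tax sum = $2.542075 → $2.54

$2.54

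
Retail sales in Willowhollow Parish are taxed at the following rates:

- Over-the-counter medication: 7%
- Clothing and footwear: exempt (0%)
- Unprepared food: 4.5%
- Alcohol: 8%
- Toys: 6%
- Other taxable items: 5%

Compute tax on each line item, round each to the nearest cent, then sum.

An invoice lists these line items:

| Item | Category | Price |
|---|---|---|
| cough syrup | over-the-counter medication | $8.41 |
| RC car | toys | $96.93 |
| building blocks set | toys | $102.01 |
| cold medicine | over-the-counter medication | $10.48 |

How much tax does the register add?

$13.26

Cough syrup $8.41: over-the-counter medication → 7% → $0.59
RC car $96.93: toys → 6% → $5.82
Building blocks set $102.01: toys → 6% → $6.12
Cold medicine $10.48: over-the-counter medication → 7% → $0.73
Total tax = $0.59 + $5.82 + $6.12 + $0.73 = $13.26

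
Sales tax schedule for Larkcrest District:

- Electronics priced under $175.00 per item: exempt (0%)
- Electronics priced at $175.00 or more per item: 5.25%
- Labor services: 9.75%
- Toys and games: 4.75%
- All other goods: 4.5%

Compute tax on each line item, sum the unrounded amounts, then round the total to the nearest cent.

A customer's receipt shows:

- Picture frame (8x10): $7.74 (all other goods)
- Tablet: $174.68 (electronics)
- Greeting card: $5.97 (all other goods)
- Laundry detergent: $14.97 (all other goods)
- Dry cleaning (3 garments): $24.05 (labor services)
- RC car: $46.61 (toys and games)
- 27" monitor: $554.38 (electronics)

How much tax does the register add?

Picture frame (8x10) $7.74: all other goods → 4.5% → $0.3483
Tablet $174.68: electronics, under $175.00 → 0% → $0.00
Greeting card $5.97: all other goods → 4.5% → $0.26865
Laundry detergent $14.97: all other goods → 4.5% → $0.67365
Dry cleaning (3 garments) $24.05: labor services → 9.75% → $2.344875
RC car $46.61: toys and games → 4.75% → $2.213975
27" monitor $554.38: electronics, $175.00 or more → 5.25% → $29.10495
Unrounded tax sum = $34.9544 → $34.95

$34.95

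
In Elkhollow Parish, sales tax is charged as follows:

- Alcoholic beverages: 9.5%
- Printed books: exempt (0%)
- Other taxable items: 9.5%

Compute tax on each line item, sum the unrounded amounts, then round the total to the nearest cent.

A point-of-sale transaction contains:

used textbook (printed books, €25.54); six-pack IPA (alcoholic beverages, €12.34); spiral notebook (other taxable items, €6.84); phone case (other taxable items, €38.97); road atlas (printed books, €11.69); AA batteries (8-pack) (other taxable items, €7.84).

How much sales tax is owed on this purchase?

€6.27

Used textbook €25.54: printed books → 0% → €0.00
Six-pack IPA €12.34: alcoholic beverages → 9.5% → €1.1723
Spiral notebook €6.84: other taxable items → 9.5% → €0.6498
Phone case €38.97: other taxable items → 9.5% → €3.70215
Road atlas €11.69: printed books → 0% → €0.00
AA batteries (8-pack) €7.84: other taxable items → 9.5% → €0.7448
Unrounded tax sum = €6.26905 → €6.27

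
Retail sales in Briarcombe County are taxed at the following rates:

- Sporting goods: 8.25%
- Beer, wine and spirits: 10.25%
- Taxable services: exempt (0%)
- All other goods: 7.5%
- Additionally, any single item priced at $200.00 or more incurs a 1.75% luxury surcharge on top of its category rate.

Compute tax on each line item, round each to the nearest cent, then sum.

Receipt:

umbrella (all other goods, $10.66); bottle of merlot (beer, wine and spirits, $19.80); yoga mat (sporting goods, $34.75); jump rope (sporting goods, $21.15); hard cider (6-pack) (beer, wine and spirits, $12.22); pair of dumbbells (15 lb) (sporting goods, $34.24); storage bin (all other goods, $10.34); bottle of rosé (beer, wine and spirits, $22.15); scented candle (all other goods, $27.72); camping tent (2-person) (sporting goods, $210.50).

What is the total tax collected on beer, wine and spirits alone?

$5.55

Bottle of merlot $19.80: beer, wine and spirits → 10.25% → $2.03
Hard cider (6-pack) $12.22: beer, wine and spirits → 10.25% → $1.25
Bottle of rosé $22.15: beer, wine and spirits → 10.25% → $2.27
Tax on beer, wine and spirits = $2.03 + $1.25 + $2.27 = $5.55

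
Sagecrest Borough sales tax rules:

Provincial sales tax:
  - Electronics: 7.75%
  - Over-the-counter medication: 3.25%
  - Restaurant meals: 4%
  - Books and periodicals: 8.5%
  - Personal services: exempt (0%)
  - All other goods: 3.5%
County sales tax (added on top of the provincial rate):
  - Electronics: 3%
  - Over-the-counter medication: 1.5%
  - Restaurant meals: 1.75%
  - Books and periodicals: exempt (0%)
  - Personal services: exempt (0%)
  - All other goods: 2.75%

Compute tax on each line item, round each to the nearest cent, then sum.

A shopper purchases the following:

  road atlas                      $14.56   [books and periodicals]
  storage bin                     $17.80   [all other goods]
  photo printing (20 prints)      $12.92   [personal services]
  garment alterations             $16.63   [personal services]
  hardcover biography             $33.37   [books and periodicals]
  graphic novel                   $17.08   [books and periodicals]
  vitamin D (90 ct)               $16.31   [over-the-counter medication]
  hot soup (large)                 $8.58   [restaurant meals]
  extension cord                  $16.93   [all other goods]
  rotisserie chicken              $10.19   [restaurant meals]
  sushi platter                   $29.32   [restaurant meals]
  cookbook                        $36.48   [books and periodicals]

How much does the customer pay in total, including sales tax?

Road atlas $14.56: books and periodicals → 8.5% + 0% county = 8.5% → $1.24
Storage bin $17.80: all other goods → 3.5% + 2.75% county = 6.25% → $1.11
Photo printing (20 prints) $12.92: personal services → 0% + 0% county = 0% → $0.00
Garment alterations $16.63: personal services → 0% + 0% county = 0% → $0.00
Hardcover biography $33.37: books and periodicals → 8.5% + 0% county = 8.5% → $2.84
Graphic novel $17.08: books and periodicals → 8.5% + 0% county = 8.5% → $1.45
Vitamin D (90 ct) $16.31: over-the-counter medication → 3.25% + 1.5% county = 4.75% → $0.77
Hot soup (large) $8.58: restaurant meals → 4% + 1.75% county = 5.75% → $0.49
Extension cord $16.93: all other goods → 3.5% + 2.75% county = 6.25% → $1.06
Rotisserie chicken $10.19: restaurant meals → 4% + 1.75% county = 5.75% → $0.59
Sushi platter $29.32: restaurant meals → 4% + 1.75% county = 5.75% → $1.69
Cookbook $36.48: books and periodicals → 8.5% + 0% county = 8.5% → $3.10
Subtotal = $230.17; tax = $14.34; total due = $244.51

$244.51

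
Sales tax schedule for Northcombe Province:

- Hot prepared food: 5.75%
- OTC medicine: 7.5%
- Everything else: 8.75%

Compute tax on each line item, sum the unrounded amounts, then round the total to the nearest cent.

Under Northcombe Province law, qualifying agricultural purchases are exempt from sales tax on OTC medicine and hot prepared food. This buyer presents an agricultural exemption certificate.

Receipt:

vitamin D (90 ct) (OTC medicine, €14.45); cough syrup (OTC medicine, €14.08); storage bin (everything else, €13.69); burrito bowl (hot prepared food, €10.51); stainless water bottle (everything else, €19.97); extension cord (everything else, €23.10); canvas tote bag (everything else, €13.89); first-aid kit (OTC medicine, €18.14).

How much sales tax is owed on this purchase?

€6.18

Vitamin D (90 ct) €14.45: OTC medicine, buyer-exempt → 0% → €0.00
Cough syrup €14.08: OTC medicine, buyer-exempt → 0% → €0.00
Storage bin €13.69: everything else → 8.75% → €1.197875
Burrito bowl €10.51: hot prepared food, buyer-exempt → 0% → €0.00
Stainless water bottle €19.97: everything else → 8.75% → €1.747375
Extension cord €23.10: everything else → 8.75% → €2.02125
Canvas tote bag €13.89: everything else → 8.75% → €1.215375
First-aid kit €18.14: OTC medicine, buyer-exempt → 0% → €0.00
Unrounded tax sum = €6.181875 → €6.18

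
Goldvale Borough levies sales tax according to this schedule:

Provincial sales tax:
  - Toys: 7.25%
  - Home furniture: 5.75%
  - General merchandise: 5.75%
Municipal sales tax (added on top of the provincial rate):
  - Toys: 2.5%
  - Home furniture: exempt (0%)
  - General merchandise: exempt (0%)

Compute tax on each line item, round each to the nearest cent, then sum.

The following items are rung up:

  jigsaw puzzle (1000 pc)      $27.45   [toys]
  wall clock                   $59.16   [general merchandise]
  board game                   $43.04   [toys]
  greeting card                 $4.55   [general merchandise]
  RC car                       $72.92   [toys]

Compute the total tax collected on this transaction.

$17.65

Jigsaw puzzle (1000 pc) $27.45: toys → 7.25% + 2.5% municipal = 9.75% → $2.68
Wall clock $59.16: general merchandise → 5.75% + 0% municipal = 5.75% → $3.40
Board game $43.04: toys → 7.25% + 2.5% municipal = 9.75% → $4.20
Greeting card $4.55: general merchandise → 5.75% + 0% municipal = 5.75% → $0.26
RC car $72.92: toys → 7.25% + 2.5% municipal = 9.75% → $7.11
Total tax = $2.68 + $3.40 + $4.20 + $0.26 + $7.11 = $17.65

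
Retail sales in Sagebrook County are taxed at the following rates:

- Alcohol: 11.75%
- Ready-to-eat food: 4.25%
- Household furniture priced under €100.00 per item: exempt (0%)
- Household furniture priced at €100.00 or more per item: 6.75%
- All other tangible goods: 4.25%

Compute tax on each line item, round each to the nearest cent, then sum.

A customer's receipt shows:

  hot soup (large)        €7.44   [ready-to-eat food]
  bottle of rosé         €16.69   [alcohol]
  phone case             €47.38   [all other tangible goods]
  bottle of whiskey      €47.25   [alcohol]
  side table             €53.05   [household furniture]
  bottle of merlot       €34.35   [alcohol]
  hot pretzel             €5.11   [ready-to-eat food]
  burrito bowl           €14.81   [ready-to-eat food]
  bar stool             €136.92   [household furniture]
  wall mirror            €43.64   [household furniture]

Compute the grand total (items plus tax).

€430.61

Hot soup (large) €7.44: ready-to-eat food → 4.25% → €0.32
Bottle of rosé €16.69: alcohol → 11.75% → €1.96
Phone case €47.38: all other tangible goods → 4.25% → €2.01
Bottle of whiskey €47.25: alcohol → 11.75% → €5.55
Side table €53.05: household furniture, under €100.00 → 0% → €0.00
Bottle of merlot €34.35: alcohol → 11.75% → €4.04
Hot pretzel €5.11: ready-to-eat food → 4.25% → €0.22
Burrito bowl €14.81: ready-to-eat food → 4.25% → €0.63
Bar stool €136.92: household furniture, €100.00 or more → 6.75% → €9.24
Wall mirror €43.64: household furniture, under €100.00 → 0% → €0.00
Subtotal = €406.64; tax = €23.97; total due = €430.61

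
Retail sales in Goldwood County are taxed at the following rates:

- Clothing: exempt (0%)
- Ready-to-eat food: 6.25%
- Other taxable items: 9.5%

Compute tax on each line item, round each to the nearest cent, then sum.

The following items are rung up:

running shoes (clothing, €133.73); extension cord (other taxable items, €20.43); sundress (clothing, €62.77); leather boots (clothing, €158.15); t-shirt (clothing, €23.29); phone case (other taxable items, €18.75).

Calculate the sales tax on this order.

Running shoes €133.73: clothing → 0% → €0.00
Extension cord €20.43: other taxable items → 9.5% → €1.94
Sundress €62.77: clothing → 0% → €0.00
Leather boots €158.15: clothing → 0% → €0.00
T-shirt €23.29: clothing → 0% → €0.00
Phone case €18.75: other taxable items → 9.5% → €1.78
Total tax = €1.94 + €1.78 = €3.72

€3.72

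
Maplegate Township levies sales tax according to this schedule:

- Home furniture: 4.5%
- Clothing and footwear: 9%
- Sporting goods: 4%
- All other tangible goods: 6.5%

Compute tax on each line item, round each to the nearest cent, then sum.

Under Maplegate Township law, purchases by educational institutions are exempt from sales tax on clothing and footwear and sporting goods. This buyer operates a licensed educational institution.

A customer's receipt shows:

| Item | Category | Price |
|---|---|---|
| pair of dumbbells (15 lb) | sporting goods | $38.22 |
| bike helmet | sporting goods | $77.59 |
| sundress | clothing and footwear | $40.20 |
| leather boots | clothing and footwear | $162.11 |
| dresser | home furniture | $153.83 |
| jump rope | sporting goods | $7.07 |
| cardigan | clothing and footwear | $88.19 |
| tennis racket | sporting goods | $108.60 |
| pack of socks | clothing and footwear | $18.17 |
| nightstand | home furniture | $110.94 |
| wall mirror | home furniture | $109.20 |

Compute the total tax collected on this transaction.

Pair of dumbbells (15 lb) $38.22: sporting goods, buyer-exempt → 0% → $0.00
Bike helmet $77.59: sporting goods, buyer-exempt → 0% → $0.00
Sundress $40.20: clothing and footwear, buyer-exempt → 0% → $0.00
Leather boots $162.11: clothing and footwear, buyer-exempt → 0% → $0.00
Dresser $153.83: home furniture → 4.5% → $6.92
Jump rope $7.07: sporting goods, buyer-exempt → 0% → $0.00
Cardigan $88.19: clothing and footwear, buyer-exempt → 0% → $0.00
Tennis racket $108.60: sporting goods, buyer-exempt → 0% → $0.00
Pack of socks $18.17: clothing and footwear, buyer-exempt → 0% → $0.00
Nightstand $110.94: home furniture → 4.5% → $4.99
Wall mirror $109.20: home furniture → 4.5% → $4.91
Total tax = $6.92 + $4.99 + $4.91 = $16.82

$16.82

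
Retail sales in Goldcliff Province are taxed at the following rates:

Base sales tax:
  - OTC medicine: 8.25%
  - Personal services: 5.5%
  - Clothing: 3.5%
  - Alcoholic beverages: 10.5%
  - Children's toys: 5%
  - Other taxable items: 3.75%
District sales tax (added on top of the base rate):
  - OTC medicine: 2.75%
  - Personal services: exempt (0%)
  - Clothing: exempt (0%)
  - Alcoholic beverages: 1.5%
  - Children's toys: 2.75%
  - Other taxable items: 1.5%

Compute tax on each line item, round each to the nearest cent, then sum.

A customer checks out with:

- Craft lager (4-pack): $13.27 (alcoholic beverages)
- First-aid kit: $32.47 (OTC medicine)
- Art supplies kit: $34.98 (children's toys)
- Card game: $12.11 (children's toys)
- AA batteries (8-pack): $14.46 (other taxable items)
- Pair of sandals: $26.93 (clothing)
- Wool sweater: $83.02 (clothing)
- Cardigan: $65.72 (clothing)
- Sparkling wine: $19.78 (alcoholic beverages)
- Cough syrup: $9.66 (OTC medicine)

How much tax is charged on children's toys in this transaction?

$3.65

Art supplies kit $34.98: children's toys → 5% + 2.75% district = 7.75% → $2.71
Card game $12.11: children's toys → 5% + 2.75% district = 7.75% → $0.94
Tax on children's toys = $2.71 + $0.94 = $3.65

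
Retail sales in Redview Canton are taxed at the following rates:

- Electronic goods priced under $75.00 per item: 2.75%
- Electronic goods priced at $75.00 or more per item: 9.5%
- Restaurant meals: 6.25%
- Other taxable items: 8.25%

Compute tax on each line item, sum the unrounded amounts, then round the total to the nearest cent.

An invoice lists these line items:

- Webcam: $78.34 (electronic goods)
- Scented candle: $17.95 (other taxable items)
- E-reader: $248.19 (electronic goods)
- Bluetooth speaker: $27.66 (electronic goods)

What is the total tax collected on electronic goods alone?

Webcam $78.34: electronic goods, $75.00 or more → 9.5% → $7.4423
E-reader $248.19: electronic goods, $75.00 or more → 9.5% → $23.57805
Bluetooth speaker $27.66: electronic goods, under $75.00 → 2.75% → $0.76065
Tax on electronic goods: unrounded sum = $31.781 → $31.78

$31.78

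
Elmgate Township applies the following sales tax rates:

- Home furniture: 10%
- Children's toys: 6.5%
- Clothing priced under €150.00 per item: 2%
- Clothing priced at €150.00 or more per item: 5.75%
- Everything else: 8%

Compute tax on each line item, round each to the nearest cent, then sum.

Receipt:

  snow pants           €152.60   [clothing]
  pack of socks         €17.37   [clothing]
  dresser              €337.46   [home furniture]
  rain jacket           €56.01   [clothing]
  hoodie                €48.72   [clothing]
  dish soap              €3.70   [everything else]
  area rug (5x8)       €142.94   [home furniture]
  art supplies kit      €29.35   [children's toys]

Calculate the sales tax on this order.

Snow pants €152.60: clothing, €150.00 or more → 5.75% → €8.77
Pack of socks €17.37: clothing, under €150.00 → 2% → €0.35
Dresser €337.46: home furniture → 10% → €33.75
Rain jacket €56.01: clothing, under €150.00 → 2% → €1.12
Hoodie €48.72: clothing, under €150.00 → 2% → €0.97
Dish soap €3.70: everything else → 8% → €0.30
Area rug (5x8) €142.94: home furniture → 10% → €14.29
Art supplies kit €29.35: children's toys → 6.5% → €1.91
Total tax = €8.77 + €0.35 + €33.75 + €1.12 + €0.97 + €0.30 + €14.29 + €1.91 = €61.46

€61.46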